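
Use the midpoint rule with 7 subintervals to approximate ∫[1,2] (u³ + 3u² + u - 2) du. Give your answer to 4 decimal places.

h = (2 − 1)/7 = 0.142857.
Midpoints m₁,…,m₇ = 1.071429, 1.214286, 1.357143, 1.5, 1.642857, 1.785714, 1.928571.
f(m₁)=3.745262, f(m₂)=5.428207, f(m₃)=7.382289, f(m₄)=9.625, f(m₅)=12.173834, f(m₆)=15.046283, f(m₇)=18.259840.
h·[f(m₁) + f(m₂) + f(m₃) + f(m₄) + f(m₅) + f(m₆) + f(m₇)] = 0.142857·(71.660714) = 10.2372.

10.2372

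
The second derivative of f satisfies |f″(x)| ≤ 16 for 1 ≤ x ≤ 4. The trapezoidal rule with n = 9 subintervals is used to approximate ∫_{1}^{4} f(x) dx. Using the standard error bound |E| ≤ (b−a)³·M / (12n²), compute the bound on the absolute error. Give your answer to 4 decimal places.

0.4444

|E| ≤ (3)³·16 / (12·9²) = 432/972 = 0.4444.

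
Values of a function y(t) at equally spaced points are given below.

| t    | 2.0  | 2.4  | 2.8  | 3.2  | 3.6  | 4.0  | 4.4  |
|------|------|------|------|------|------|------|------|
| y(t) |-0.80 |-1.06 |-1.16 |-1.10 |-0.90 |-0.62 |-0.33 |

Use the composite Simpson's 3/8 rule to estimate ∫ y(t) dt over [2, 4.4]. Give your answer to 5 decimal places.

h = 0.4, n = 6.
(3h/8)·[y₀ + 3y₁ + 3y₂ + 2y₃ + 3y₄ + 3y₅ + y₆] = 0.15·(-14.55) = -2.18250.

-2.18250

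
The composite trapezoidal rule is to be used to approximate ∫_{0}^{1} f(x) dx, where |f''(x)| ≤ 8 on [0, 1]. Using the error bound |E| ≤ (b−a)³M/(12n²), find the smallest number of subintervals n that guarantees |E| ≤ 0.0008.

Need 8/(12n²) ≤ 0.0008.
n² ≥ 8/(12·0.0008) = 833.333 ⇒ n ≥ 28.8675, so the smallest n is 29.

29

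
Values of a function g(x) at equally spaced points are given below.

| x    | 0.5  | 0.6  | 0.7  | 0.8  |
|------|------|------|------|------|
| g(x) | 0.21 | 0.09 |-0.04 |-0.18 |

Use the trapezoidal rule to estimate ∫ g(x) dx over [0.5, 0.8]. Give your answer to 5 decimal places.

h = 0.1, n = 3.
(h/2)·[y₀ + 2y₁ + 2y₂ + y₃] = 0.05·(0.13) = 0.00650.

0.00650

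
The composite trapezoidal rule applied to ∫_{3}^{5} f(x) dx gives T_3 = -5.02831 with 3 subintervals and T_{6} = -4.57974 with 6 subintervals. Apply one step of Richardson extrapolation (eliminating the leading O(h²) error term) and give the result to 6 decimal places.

-4.430217

R = (4·T_{6} − T_3) / 3 = (4·(-4.57974) − (-5.02831))/3 = (-13.29065)/3 = -4.430217.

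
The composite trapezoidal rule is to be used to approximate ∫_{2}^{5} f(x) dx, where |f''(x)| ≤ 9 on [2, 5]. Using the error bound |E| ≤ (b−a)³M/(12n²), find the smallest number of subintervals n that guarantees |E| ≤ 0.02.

Need 243/(12n²) ≤ 0.02.
n² ≥ 243/(12·0.02) = 1012.5 ⇒ n ≥ 31.8198, so the smallest n is 32.

32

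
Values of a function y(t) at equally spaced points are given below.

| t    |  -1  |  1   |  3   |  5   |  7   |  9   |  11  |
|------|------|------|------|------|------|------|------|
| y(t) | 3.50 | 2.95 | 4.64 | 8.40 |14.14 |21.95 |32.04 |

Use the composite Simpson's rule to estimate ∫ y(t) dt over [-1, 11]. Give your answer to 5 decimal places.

h = 2, n = 6.
(h/3)·[y₀ + 4y₁ + 2y₂ + 4y₃ + 2y₄ + 4y₅ + y₆] = 0.666667·(206.30) = 137.53333.

137.53333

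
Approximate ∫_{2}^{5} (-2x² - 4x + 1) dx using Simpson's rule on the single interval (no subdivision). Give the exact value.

-117

S = (b−a)/6 · [f(2) + 4f(3.5) + f(5)] = 0.5·[(-15) + 4·(-37.5) + (-69)] = -117.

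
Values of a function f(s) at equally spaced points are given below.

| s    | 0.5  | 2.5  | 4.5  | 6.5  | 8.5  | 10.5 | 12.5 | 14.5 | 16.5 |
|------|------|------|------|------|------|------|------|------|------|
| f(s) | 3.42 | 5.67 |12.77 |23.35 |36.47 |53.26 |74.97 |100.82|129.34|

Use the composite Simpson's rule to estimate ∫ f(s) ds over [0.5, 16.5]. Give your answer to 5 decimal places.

h = 2, n = 8.
(h/3)·[y₀ + 4y₁ + 2y₂ + 4y₃ + 2y₄ + 4y₅ + 2y₆ + 4y₇ + y₈] = 0.666667·(1113.58) = 742.38667.

742.38667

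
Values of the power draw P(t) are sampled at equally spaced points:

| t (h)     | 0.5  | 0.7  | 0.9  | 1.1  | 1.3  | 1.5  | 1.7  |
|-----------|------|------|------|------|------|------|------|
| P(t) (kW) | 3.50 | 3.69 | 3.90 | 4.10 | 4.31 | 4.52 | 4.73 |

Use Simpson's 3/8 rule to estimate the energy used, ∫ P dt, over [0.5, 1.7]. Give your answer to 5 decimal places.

4.92675

h = 0.2, n = 6.
(3h/8)·[y₀ + 3y₁ + 3y₂ + 2y₃ + 3y₄ + 3y₅ + y₆] = 0.075·(65.69) = 4.92675.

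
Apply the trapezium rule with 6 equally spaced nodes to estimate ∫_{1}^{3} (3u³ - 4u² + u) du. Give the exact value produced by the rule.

h = (3 − 1)/5 = 0.4.
Nodes u₀,…,u₅ = 1, 1.4, 1.8, 2.2, 2.6, 3.
f(u) = 3u³ - 4u² + u: f₀=0, f₁=1.792, f₂=6.336, f₃=14.784, f₄=28.288, f₅=48.
(h/2)·[f₀ + 2f₁ + 2f₂ + 2f₃ + 2f₄ + f₅] = 0.2·(150.4) = 30.08.

30.08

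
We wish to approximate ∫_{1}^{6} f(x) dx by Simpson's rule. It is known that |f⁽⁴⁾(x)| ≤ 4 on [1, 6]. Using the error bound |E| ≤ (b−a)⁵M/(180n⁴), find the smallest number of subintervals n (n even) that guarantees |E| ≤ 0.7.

Need 12500/(180n⁴) ≤ 0.7.
n⁴ ≥ 12500/(180·0.7) = 99.2063 ⇒ n ≥ 3.1560, so the smallest even n is 4. (n must be even for Simpson's rule.)

4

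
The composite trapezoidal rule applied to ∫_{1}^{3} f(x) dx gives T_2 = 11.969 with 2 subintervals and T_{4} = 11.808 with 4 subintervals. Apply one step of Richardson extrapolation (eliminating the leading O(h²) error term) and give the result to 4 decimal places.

11.7543

R = (4·T_{4} − T_2) / 3 = (4·11.808 − 11.969)/3 = (35.263)/3 = 11.7543.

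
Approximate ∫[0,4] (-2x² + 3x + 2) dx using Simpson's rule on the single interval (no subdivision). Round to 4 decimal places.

-10.6667

S = (b−a)/6 · [f(0) + 4f(2) + f(4)] = 0.666667·[2 + 4·0 + (-18)] = -10.6667.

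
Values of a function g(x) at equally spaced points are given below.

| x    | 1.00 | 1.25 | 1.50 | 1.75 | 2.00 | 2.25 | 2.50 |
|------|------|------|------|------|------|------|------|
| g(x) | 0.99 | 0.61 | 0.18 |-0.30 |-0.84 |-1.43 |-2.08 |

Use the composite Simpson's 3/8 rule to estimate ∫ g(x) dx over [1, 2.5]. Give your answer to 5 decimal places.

h = 0.25, n = 6.
(3h/8)·[y₀ + 3y₁ + 3y₂ + 2y₃ + 3y₄ + 3y₅ + y₆] = 0.09375·(-6.13) = -0.57469.

-0.57469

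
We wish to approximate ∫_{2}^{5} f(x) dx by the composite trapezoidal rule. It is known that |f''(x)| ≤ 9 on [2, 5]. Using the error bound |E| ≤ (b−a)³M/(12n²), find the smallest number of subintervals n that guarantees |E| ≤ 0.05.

Need 243/(12n²) ≤ 0.05.
n² ≥ 243/(12·0.05) = 405 ⇒ n ≥ 20.1246, so the smallest n is 21.

21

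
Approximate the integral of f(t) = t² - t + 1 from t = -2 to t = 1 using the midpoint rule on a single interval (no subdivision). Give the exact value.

5.25

M = (b−a)·f(-0.5) = 3·(1.75) = 5.25.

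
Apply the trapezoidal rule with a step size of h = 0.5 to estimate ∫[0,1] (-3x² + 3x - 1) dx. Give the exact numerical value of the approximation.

h = (1 − 0)/2 = 0.5.
Nodes x₀,…,x₂ = 0, 0.5, 1.
f(x) = -3x² + 3x - 1: f₀=-1, f₁=-0.25, f₂=-1.
(h/2)·[f₀ + 2f₁ + f₂] = 0.25·(-2.5) = -0.625.

-0.625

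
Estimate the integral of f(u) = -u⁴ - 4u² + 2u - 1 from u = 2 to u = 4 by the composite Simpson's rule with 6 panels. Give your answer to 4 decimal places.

h = (4 − 2)/6 = 0.333333.
Nodes u₀,…,u₆ = 2, 2.333333, 2.666667, 3, 3.333333, 3.666667, 4.
f(u) = -u⁴ - 4u² + 2u - 1: f₀=-29, f₁=-47.753086, f₂=-74.679012, f₃=-112, f₄=-162.234568, f₅=-228.197531, f₆=-313.
(h/3)·[f₀ + 4f₁ + 2f₂ + 4f₃ + 2f₄ + 4f₅ + f₆] = 0.111111·(-2367.629630) = -263.0700.

-263.0700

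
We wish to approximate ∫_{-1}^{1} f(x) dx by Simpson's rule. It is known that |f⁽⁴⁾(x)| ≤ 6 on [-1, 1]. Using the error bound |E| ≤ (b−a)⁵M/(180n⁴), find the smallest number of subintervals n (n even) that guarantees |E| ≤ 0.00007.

Need 192/(180n⁴) ≤ 0.00007.
n⁴ ≥ 192/(180·0.00007) = 15238.1 ⇒ n ≥ 11.1105, so the smallest even n is 12. (n must be even for Simpson's rule.)

12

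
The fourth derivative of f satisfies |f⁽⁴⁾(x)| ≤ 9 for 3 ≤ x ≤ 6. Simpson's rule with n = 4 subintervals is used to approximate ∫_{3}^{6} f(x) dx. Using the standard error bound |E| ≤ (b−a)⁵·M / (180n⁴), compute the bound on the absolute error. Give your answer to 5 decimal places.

0.04746

|E| ≤ (3)⁵·9 / (180·4⁴) = 2187/46080 = 0.04746.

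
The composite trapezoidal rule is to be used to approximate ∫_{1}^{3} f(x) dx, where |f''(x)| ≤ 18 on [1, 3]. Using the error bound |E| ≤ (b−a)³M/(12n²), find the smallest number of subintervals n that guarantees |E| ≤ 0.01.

Need 144/(12n²) ≤ 0.01.
n² ≥ 144/(12·0.01) = 1200 ⇒ n ≥ 34.6410, so the smallest n is 35.

35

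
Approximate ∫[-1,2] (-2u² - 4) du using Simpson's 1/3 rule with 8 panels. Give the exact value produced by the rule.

-18

h = (2 − (-1))/8 = 0.375.
Nodes u₀,…,u₈ = -1, -0.625, -0.25, 0.125, 0.5, 0.875, 1.25, 1.625, 2.
f(u) = -2u² - 4: f₀=-6, f₁=-4.78125, f₂=-4.125, f₃=-4.03125, f₄=-4.5, f₅=-5.53125, f₆=-7.125, f₇=-9.28125, f₈=-12.
(h/3)·[f₀ + 4f₁ + 2f₂ + 4f₃ + 2f₄ + 4f₅ + 2f₆ + 4f₇ + f₈] = 0.125·(-144) = -18.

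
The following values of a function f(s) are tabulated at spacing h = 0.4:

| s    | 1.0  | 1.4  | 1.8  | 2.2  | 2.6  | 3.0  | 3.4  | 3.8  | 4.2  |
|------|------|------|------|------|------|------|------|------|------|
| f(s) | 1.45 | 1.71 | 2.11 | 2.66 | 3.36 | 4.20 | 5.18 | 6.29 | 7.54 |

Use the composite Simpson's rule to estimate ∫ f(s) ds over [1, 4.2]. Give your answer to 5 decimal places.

h = 0.4, n = 8.
(h/3)·[y₀ + 4y₁ + 2y₂ + 4y₃ + 2y₄ + 4y₅ + 2y₆ + 4y₇ + y₈] = 0.133333·(89.73) = 11.96400.

11.96400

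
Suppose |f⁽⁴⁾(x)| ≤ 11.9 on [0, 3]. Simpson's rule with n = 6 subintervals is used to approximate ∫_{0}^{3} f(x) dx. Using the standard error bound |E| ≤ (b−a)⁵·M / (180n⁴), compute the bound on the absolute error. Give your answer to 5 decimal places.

0.01240

|E| ≤ (3)⁵·11.9 / (180·6⁴) = 2891.7/233280 = 0.01240.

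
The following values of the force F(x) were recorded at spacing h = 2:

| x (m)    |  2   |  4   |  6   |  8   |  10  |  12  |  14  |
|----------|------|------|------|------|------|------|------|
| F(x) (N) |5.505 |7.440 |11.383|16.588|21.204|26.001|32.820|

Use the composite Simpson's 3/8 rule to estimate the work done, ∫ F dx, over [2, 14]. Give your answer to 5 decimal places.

202.18875

h = 2, n = 6.
(3h/8)·[y₀ + 3y₁ + 3y₂ + 2y₃ + 3y₄ + 3y₅ + y₆] = 0.75·(269.585) = 202.18875.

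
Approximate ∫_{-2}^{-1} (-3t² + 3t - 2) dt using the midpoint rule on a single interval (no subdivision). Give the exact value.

M = (b−a)·f(-1.5) = 1·(-13.25) = -13.25.

-13.25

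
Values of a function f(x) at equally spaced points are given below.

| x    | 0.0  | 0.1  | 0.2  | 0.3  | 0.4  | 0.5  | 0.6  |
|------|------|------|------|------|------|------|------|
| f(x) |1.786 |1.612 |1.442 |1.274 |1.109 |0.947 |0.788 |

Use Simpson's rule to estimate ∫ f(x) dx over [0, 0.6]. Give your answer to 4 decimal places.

h = 0.1, n = 6.
(h/3)·[y₀ + 4y₁ + 2y₂ + 4y₃ + 2y₄ + 4y₅ + y₆] = 0.033333·(23.008) = 0.7669.

0.7669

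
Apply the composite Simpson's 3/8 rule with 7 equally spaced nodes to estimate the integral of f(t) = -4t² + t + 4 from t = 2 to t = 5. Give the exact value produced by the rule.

-133.5

h = (5 − 2)/6 = 0.5.
Nodes t₀,…,t₆ = 2, 2.5, 3, 3.5, 4, 4.5, 5.
f(t) = -4t² + t + 4: f₀=-10, f₁=-18.5, f₂=-29, f₃=-41.5, f₄=-56, f₅=-72.5, f₆=-91.
(3h/8)·[f₀ + 3f₁ + 3f₂ + 2f₃ + 3f₄ + 3f₅ + f₆] = 0.1875·(-712) = -133.5.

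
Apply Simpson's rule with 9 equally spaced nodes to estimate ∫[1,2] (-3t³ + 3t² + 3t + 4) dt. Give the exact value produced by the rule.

h = (2 − 1)/8 = 0.125.
Nodes t₀,…,t₈ = 1, 1.125, 1.25, 1.375, 1.5, 1.625, 1.75, 1.875, 2.
f(t) = -3t³ + 3t² + 3t + 4: f₀=7, f₁=6.900390625, f₂=6.578125, f₃=5.998046875, f₄=5.125, f₅=3.923828125, f₆=2.359375, f₇=0.396484375, f₈=-2.
(h/3)·[f₀ + 4f₁ + 2f₂ + 4f₃ + 2f₄ + 4f₅ + 2f₆ + 4f₇ + f₈] = 0.041667·(102) = 4.25.

4.25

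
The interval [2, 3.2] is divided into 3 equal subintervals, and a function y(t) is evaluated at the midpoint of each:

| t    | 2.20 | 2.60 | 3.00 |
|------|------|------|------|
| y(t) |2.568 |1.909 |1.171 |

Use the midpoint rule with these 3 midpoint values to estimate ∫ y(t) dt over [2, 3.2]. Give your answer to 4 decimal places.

h = 0.4, n = 3.
h·[y(m₁) + y(m₂) + y(m₃)] = 0.4·(5.648) = 2.2592.

2.2592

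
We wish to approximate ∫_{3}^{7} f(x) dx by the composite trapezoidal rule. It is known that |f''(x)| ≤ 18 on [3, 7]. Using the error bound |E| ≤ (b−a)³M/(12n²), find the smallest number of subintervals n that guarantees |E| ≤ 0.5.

Need 1152/(12n²) ≤ 0.5.
n² ≥ 1152/(12·0.5) = 192 ⇒ n ≥ 13.8564, so the smallest n is 14.

14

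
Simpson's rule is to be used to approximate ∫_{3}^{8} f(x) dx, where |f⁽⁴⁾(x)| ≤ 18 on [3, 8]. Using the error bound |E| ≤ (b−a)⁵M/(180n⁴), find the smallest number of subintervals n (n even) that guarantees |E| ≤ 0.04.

10

Need 56250/(180n⁴) ≤ 0.04.
n⁴ ≥ 56250/(180·0.04) = 7812.5 ⇒ n ≥ 9.4015, so the smallest even n is 10. (n must be even for Simpson's rule.)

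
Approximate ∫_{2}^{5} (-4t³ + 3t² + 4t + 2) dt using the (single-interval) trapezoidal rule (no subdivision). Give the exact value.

T = (b−a)/2 · [f(2) + f(5)] = 1.5·[(-10) + (-403)] = -619.5.

-619.5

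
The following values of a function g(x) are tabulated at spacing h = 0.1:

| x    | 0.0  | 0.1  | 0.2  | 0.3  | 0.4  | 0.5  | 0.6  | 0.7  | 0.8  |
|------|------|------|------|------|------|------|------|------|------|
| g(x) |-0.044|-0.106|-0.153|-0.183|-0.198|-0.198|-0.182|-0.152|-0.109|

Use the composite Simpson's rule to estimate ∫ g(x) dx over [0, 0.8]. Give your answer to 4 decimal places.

h = 0.1, n = 8.
(h/3)·[y₀ + 4y₁ + 2y₂ + 4y₃ + 2y₄ + 4y₅ + 2y₆ + 4y₇ + y₈] = 0.033333·(-3.775) = -0.1258.

-0.1258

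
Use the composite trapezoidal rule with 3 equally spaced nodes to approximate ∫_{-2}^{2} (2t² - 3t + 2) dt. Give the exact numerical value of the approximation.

h = (2 − (-2))/2 = 2.
Nodes t₀,…,t₂ = -2, 0, 2.
f(t) = 2t² - 3t + 2: f₀=16, f₁=2, f₂=4.
(h/2)·[f₀ + 2f₁ + f₂] = 1·(24) = 24.

24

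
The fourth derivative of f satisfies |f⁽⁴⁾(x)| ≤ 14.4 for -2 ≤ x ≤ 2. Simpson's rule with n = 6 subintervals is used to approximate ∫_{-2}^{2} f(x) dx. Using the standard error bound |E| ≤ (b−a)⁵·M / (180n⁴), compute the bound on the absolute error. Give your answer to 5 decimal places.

0.06321

|E| ≤ (4)⁵·14.4 / (180·6⁴) = 14745.6/233280 = 0.06321.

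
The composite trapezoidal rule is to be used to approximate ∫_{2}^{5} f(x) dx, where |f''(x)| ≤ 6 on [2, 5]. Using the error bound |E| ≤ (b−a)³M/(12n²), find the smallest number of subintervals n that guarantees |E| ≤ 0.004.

59

Need 162/(12n²) ≤ 0.004.
n² ≥ 162/(12·0.004) = 3375 ⇒ n ≥ 58.0948, so the smallest n is 59.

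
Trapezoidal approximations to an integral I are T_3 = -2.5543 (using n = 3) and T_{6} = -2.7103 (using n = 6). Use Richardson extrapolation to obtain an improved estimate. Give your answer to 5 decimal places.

-2.76230

R = (4·T_{6} − T_3) / 3 = (4·(-2.7103) − (-2.5543))/3 = (-8.2869)/3 = -2.76230.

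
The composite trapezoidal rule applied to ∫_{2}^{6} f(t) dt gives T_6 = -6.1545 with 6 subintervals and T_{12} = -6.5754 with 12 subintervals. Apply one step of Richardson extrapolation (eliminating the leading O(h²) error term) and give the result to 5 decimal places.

-6.71570

R = (4·T_{12} − T_6) / 3 = (4·(-6.5754) − (-6.1545))/3 = (-20.1471)/3 = -6.71570.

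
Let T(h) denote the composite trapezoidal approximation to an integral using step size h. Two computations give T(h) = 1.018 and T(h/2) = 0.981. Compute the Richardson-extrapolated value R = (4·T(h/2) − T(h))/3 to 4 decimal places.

R = (4·T(h/2) − T(h)) / 3 = (4·0.981 − 1.018)/3 = (2.906)/3 = 0.9687.

0.9687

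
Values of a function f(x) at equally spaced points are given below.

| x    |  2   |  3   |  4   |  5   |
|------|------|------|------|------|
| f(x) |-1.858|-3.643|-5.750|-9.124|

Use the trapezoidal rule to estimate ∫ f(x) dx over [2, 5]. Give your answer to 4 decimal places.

-14.8840

h = 1, n = 3.
(h/2)·[y₀ + 2y₁ + 2y₂ + y₃] = 0.5·(-29.768) = -14.8840.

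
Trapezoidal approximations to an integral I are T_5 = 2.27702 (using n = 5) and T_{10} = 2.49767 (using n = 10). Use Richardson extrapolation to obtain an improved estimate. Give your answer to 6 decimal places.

R = (4·T_{10} − T_5) / 3 = (4·2.49767 − 2.27702)/3 = (7.71366)/3 = 2.571220.

2.571220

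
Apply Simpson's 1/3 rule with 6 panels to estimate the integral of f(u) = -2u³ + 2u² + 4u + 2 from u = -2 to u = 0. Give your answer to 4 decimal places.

9.3333

h = (0 − (-2))/6 = 0.333333.
Nodes u₀,…,u₆ = -2, -1.666667, -1.333333, -1, -0.666667, -0.333333, 0.
f(u) = -2u³ + 2u² + 4u + 2: f₀=18, f₁=10.148148, f₂=4.962963, f₃=2, f₄=0.814815, f₅=0.962963, f₆=2.
(h/3)·[f₀ + 4f₁ + 2f₂ + 4f₃ + 2f₄ + 4f₅ + f₆] = 0.111111·(84) = 9.3333.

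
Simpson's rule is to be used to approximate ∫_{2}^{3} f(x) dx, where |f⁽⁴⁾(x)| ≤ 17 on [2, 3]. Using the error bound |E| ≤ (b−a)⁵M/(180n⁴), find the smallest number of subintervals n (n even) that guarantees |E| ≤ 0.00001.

10

Need 17/(180n⁴) ≤ 0.00001.
n⁴ ≥ 17/(180·0.00001) = 9444.44 ⇒ n ≥ 9.8581, so the smallest even n is 10. (n must be even for Simpson's rule.)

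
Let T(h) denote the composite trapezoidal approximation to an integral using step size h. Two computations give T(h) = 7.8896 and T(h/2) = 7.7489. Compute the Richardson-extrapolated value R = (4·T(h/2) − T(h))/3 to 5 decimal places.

R = (4·T(h/2) − T(h)) / 3 = (4·7.7489 − 7.8896)/3 = (23.1060)/3 = 7.70200.

7.70200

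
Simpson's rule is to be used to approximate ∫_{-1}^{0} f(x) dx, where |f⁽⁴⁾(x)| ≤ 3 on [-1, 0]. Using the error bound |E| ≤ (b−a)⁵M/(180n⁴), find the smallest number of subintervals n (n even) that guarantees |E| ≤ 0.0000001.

22

Need 3/(180n⁴) ≤ 0.0000001.
n⁴ ≥ 3/(180·0.0000001) = 166667 ⇒ n ≥ 20.2052, so the smallest even n is 22. (n must be even for Simpson's rule.)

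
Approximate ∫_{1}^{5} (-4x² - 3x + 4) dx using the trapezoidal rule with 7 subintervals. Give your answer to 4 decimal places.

-186.2041

h = (5 − 1)/7 = 0.571429.
Nodes x₀,…,x₇ = 1, 1.571429, 2.142857, 2.714286, 3.285714, 3.857143, 4.428571, 5.
f(x) = -4x² - 3x + 4: f₀=-3, f₁=-10.591837, f₂=-20.795918, f₃=-33.612245, f₄=-49.040816, f₅=-67.081633, f₆=-87.734694, f₇=-111.
(h/2)·[f₀ + 2f₁ + 2f₂ + 2f₃ + 2f₄ + 2f₅ + 2f₆ + f₇] = 0.285714·(-651.714286) = -186.2041.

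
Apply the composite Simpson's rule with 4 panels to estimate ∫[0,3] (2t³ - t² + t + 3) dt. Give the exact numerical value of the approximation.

h = (3 − 0)/4 = 0.75.
Nodes t₀,…,t₄ = 0, 0.75, 1.5, 2.25, 3.
f(t) = 2t³ - t² + t + 3: f₀=3, f₁=4.03125, f₂=9, f₃=22.96875, f₄=51.
(h/3)·[f₀ + 4f₁ + 2f₂ + 4f₃ + f₄] = 0.25·(180) = 45.

45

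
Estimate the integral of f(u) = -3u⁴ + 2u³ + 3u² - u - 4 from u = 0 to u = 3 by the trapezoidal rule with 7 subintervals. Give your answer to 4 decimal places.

-98.6470

h = (3 − 0)/7 = 0.428571.
Nodes u₀,…,u₇ = 0, 0.428571, 0.857143, 1.285714, 1.714286, 2.142857, 2.571429, 3.
f(u) = -3u⁴ + 2u³ + 3u² - u - 4: f₀=-4, f₁=-3.821324, f₂=-3.012911, f₃=-4.273636, f₄=-12.731362, f₅=-35.942940, f₆=-83.894211, f₇=-169.
(h/2)·[f₀ + 2f₁ + 2f₂ + 2f₃ + 2f₄ + 2f₅ + 2f₆ + f₇] = 0.214286·(-460.352770) = -98.6470.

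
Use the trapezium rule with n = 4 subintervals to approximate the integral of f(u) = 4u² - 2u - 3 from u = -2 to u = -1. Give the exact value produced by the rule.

9.375

h = (-1 − (-2))/4 = 0.25.
Nodes u₀,…,u₄ = -2, -1.75, -1.5, -1.25, -1.
f(u) = 4u² - 2u - 3: f₀=17, f₁=12.75, f₂=9, f₃=5.75, f₄=3.
(h/2)·[f₀ + 2f₁ + 2f₂ + 2f₃ + f₄] = 0.125·(75) = 9.375.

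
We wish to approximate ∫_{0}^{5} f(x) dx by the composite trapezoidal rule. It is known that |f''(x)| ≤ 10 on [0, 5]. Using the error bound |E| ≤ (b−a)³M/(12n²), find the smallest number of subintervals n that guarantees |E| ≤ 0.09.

35

Need 1250/(12n²) ≤ 0.09.
n² ≥ 1250/(12·0.09) = 1157.41 ⇒ n ≥ 34.0207, so the smallest n is 35.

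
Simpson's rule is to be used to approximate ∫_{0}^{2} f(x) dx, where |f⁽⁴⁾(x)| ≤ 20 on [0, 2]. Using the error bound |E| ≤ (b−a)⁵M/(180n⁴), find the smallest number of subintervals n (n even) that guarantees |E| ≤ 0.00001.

Need 640/(180n⁴) ≤ 0.00001.
n⁴ ≥ 640/(180·0.00001) = 355556 ⇒ n ≥ 24.4189, so the smallest even n is 26. (n must be even for Simpson's rule.)

26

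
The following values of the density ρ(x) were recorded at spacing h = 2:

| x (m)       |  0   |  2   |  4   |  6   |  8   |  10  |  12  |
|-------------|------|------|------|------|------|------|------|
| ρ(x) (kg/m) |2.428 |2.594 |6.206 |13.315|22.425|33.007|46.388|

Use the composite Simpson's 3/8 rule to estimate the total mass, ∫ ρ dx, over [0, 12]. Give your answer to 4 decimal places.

h = 2, n = 6.
(3h/8)·[y₀ + 3y₁ + 3y₂ + 2y₃ + 3y₄ + 3y₅ + y₆] = 0.75·(268.142) = 201.1065.

201.1065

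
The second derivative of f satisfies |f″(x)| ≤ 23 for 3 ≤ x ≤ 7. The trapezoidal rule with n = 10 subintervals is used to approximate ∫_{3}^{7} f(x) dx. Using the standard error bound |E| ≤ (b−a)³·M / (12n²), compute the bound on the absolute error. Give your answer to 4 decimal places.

1.2267

|E| ≤ (4)³·23 / (12·10²) = 1472/1200 = 1.2267.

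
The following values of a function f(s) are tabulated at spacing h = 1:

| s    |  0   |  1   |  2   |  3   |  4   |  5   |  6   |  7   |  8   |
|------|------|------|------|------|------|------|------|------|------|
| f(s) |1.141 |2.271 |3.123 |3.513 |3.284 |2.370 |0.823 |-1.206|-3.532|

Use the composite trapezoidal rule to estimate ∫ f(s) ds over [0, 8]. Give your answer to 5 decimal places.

h = 1, n = 8.
(h/2)·[y₀ + 2y₁ + 2y₂ + 2y₃ + 2y₄ + 2y₅ + 2y₆ + 2y₇ + y₈] = 0.5·(25.965) = 12.98250.

12.98250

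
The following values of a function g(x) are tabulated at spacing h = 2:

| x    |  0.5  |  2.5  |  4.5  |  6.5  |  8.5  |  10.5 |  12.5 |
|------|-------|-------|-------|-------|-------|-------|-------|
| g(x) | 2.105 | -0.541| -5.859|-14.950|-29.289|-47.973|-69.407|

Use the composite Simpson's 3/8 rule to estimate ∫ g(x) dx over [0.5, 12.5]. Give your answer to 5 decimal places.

-261.14100

h = 2, n = 6.
(3h/8)·[y₀ + 3y₁ + 3y₂ + 2y₃ + 3y₄ + 3y₅ + y₆] = 0.75·(-348.188) = -261.14100.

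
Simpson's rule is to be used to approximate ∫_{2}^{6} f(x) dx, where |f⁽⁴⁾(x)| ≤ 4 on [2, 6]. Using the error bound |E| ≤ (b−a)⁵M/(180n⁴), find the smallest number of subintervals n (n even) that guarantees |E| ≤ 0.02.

Need 4096/(180n⁴) ≤ 0.02.
n⁴ ≥ 4096/(180·0.02) = 1137.78 ⇒ n ≥ 5.8078, so the smallest even n is 6. (n must be even for Simpson's rule.)

6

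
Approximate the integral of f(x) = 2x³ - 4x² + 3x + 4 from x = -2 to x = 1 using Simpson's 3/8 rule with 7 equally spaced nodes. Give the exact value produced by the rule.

h = (1 − (-2))/6 = 0.5.
Nodes x₀,…,x₆ = -2, -1.5, -1, -0.5, 0, 0.5, 1.
f(x) = 2x³ - 4x² + 3x + 4: f₀=-34, f₁=-16.25, f₂=-5, f₃=1.25, f₄=4, f₅=4.75, f₆=5.
(3h/8)·[f₀ + 3f₁ + 3f₂ + 2f₃ + 3f₄ + 3f₅ + f₆] = 0.1875·(-64) = -12.

-12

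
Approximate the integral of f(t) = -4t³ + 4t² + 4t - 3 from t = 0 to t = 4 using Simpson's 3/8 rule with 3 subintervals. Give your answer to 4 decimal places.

-150.6667

h = (4 − 0)/3 = 1.333333.
Nodes t₀,…,t₃ = 0, 1.333333, 2.666667, 4.
f(t) = -4t³ + 4t² + 4t - 3: f₀=-3, f₁=-0.037037, f₂=-39.740741, f₃=-179.
(3h/8)·[f₀ + 3f₁ + 3f₂ + f₃] = 0.5·(-301.333333) = -150.6667.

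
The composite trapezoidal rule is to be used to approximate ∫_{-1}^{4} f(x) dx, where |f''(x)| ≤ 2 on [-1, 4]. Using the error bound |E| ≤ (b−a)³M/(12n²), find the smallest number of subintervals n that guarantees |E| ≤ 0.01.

Need 250/(12n²) ≤ 0.01.
n² ≥ 250/(12·0.01) = 2083.33 ⇒ n ≥ 45.6435, so the smallest n is 46.

46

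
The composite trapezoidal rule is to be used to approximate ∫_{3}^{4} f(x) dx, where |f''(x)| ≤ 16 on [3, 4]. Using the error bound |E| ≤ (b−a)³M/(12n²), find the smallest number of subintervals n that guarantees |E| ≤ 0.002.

26

Need 16/(12n²) ≤ 0.002.
n² ≥ 16/(12·0.002) = 666.667 ⇒ n ≥ 25.8199, so the smallest n is 26.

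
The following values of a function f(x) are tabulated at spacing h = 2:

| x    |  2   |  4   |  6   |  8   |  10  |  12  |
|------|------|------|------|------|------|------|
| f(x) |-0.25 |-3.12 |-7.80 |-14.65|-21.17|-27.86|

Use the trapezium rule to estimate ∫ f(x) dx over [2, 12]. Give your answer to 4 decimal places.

-121.5900

h = 2, n = 5.
(h/2)·[y₀ + 2y₁ + 2y₂ + 2y₃ + 2y₄ + y₅] = 1·(-121.59) = -121.5900.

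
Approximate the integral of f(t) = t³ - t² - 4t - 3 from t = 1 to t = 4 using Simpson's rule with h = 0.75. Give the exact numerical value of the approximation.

3.75

h = (4 − 1)/4 = 0.75.
Nodes t₀,…,t₄ = 1, 1.75, 2.5, 3.25, 4.
f(t) = t³ - t² - 4t - 3: f₀=-7, f₁=-7.703125, f₂=-3.625, f₃=7.765625, f₄=29.
(h/3)·[f₀ + 4f₁ + 2f₂ + 4f₃ + f₄] = 0.25·(15) = 3.75.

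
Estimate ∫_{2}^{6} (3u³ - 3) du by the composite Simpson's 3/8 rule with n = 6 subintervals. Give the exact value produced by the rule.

h = (6 − 2)/6 = 0.666667.
Nodes u₀,…,u₆ = 2, 2.666667, 3.333333, 4, 4.666667, 5.333333, 6.
f(u) = 3u³ - 3: f₀=21, f₁=53.888889, f₂=108.111111, f₃=189, f₄=301.888889, f₅=452.111111, f₆=645.
(3h/8)·[f₀ + 3f₁ + 3f₂ + 2f₃ + 3f₄ + 3f₅ + f₆] = 0.25·(3792) = 948.

948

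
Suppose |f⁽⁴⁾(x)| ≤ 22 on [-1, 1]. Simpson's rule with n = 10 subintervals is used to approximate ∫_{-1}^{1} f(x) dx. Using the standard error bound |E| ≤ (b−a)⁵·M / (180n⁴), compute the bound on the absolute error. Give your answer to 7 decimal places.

|E| ≤ (2)⁵·22 / (180·10⁴) = 704/1800000 = 0.0003911.

0.0003911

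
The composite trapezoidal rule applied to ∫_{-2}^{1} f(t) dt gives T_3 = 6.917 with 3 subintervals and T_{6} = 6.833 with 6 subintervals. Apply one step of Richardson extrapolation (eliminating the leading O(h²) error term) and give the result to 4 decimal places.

R = (4·T_{6} − T_3) / 3 = (4·6.833 − 6.917)/3 = (20.415)/3 = 6.8050.

6.8050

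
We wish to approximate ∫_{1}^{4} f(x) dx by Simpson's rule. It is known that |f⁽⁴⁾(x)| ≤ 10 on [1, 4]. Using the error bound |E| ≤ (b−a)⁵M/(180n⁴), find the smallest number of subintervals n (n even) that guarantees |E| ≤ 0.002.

10

Need 2430/(180n⁴) ≤ 0.002.
n⁴ ≥ 2430/(180·0.002) = 6750 ⇒ n ≥ 9.0641, so the smallest even n is 10. (n must be even for Simpson's rule.)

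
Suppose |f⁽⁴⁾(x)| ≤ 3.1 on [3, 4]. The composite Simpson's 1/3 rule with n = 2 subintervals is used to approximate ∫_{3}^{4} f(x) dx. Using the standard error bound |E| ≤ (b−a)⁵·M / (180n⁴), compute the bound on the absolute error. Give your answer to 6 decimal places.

0.001076

|E| ≤ (1)⁵·3.1 / (180·2⁴) = 3.1/2880 = 0.001076.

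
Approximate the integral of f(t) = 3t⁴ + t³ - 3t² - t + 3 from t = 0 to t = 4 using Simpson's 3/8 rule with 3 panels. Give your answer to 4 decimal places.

629.7778

h = (4 − 0)/3 = 1.333333.
Nodes t₀,…,t₃ = 0, 1.333333, 2.666667, 4.
f(t) = 3t⁴ + t³ - 3t² - t + 3: f₀=3, f₁=8.185185, f₂=149.666667, f₃=783.
(3h/8)·[f₀ + 3f₁ + 3f₂ + f₃] = 0.5·(1259.555556) = 629.7778.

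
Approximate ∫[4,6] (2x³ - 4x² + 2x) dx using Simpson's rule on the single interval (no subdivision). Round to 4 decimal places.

337.3333

S = (b−a)/6 · [f(4) + 4f(5) + f(6)] = 0.333333·[72 + 4·160 + 300] = 337.3333.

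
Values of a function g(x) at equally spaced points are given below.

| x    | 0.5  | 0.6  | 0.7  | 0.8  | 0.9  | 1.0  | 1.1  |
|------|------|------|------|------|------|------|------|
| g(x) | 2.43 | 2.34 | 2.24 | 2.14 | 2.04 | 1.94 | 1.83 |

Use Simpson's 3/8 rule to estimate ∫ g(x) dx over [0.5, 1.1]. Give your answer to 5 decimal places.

h = 0.1, n = 6.
(3h/8)·[y₀ + 3y₁ + 3y₂ + 2y₃ + 3y₄ + 3y₅ + y₆] = 0.0375·(34.22) = 1.28325.

1.28325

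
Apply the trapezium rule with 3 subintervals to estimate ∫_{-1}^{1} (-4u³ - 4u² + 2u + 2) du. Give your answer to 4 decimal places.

h = (1 − (-1))/3 = 0.666667.
Nodes u₀,…,u₃ = -1, -0.333333, 0.333333, 1.
f(u) = -4u³ - 4u² + 2u + 2: f₀=0, f₁=1.037037, f₂=2.074074, f₃=-4.
(h/2)·[f₀ + 2f₁ + 2f₂ + f₃] = 0.333333·(2.222222) = 0.7407.

0.7407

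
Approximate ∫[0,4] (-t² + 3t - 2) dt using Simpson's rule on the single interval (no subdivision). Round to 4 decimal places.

-5.3333

S = (b−a)/6 · [f(0) + 4f(2) + f(4)] = 0.666667·[(-2) + 4·0 + (-6)] = -5.3333.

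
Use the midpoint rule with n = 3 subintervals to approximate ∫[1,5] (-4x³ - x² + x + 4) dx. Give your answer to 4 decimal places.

h = (5 − 1)/3 = 1.333333.
Midpoints m₁,…,m₃ = 1.666667, 3, 4.333333.
f(m₁)=-15.629630, f(m₂)=-110, f(m₃)=-335.925926.
h·[f(m₁) + f(m₂) + f(m₃)] = 1.333333·(-461.555556) = -615.4074.

-615.4074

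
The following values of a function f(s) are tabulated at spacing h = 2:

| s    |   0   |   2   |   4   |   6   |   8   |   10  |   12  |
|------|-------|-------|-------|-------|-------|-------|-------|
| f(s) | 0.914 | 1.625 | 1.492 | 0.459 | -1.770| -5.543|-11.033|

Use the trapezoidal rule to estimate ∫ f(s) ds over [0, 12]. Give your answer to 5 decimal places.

-17.59300

h = 2, n = 6.
(h/2)·[y₀ + 2y₁ + 2y₂ + 2y₃ + 2y₄ + 2y₅ + y₆] = 1·(-17.593) = -17.59300.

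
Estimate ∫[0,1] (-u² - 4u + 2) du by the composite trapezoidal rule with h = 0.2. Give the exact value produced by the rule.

-0.34

h = (1 − 0)/5 = 0.2.
Nodes u₀,…,u₅ = 0, 0.2, 0.4, 0.6, 0.8, 1.
f(u) = -u² - 4u + 2: f₀=2, f₁=1.16, f₂=0.24, f₃=-0.76, f₄=-1.84, f₅=-3.
(h/2)·[f₀ + 2f₁ + 2f₂ + 2f₃ + 2f₄ + f₅] = 0.1·(-3.4) = -0.34.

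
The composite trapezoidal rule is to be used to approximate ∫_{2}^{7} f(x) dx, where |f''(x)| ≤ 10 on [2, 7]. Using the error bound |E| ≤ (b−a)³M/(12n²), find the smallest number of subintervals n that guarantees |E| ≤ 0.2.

23

Need 1250/(12n²) ≤ 0.2.
n² ≥ 1250/(12·0.2) = 520.833 ⇒ n ≥ 22.8218, so the smallest n is 23.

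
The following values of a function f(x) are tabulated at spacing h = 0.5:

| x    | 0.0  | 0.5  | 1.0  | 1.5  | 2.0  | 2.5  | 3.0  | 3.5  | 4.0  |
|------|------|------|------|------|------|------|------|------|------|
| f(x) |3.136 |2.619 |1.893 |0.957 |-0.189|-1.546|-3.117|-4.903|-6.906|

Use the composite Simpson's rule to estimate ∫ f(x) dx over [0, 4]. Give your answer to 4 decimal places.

h = 0.5, n = 8.
(h/3)·[y₀ + 4y₁ + 2y₂ + 4y₃ + 2y₄ + 4y₅ + 2y₆ + 4y₇ + y₈] = 0.166667·(-18.088) = -3.0147.

-3.0147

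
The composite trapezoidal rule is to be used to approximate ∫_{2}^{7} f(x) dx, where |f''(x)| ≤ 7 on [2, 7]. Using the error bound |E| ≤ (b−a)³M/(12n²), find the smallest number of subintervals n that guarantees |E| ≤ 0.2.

20

Need 875/(12n²) ≤ 0.2.
n² ≥ 875/(12·0.2) = 364.583 ⇒ n ≥ 19.0941, so the smallest n is 20.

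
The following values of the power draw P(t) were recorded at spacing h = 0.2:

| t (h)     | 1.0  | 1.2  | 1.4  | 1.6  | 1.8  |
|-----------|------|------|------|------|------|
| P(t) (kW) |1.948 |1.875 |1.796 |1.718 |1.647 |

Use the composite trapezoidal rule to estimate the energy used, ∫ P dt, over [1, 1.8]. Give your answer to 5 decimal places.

h = 0.2, n = 4.
(h/2)·[y₀ + 2y₁ + 2y₂ + 2y₃ + y₄] = 0.1·(14.373) = 1.43730.

1.43730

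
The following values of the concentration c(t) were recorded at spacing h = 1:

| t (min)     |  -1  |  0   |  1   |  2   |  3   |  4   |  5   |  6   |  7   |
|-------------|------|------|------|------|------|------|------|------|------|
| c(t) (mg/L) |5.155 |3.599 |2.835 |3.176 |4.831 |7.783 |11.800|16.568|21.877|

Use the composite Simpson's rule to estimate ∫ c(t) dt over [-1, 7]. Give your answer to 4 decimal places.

h = 1, n = 8.
(h/3)·[y₀ + 4y₁ + 2y₂ + 4y₃ + 2y₄ + 4y₅ + 2y₆ + 4y₇ + y₈] = 0.333333·(190.468) = 63.4893.

63.4893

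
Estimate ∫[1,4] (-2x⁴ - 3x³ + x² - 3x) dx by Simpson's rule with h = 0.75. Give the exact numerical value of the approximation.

h = (4 − 1)/4 = 0.75.
Nodes x₀,…,x₄ = 1, 1.75, 2.5, 3.25, 4.
f(x) = -2x⁴ - 3x³ + x² - 3x: f₀=-7, f₁=-37.0234375, f₂=-126.25, f₃=-325.3046875, f₄=-700.
(h/3)·[f₀ + 4f₁ + 2f₂ + 4f₃ + f₄] = 0.25·(-2408.8125) = -602.203125.

-602.203125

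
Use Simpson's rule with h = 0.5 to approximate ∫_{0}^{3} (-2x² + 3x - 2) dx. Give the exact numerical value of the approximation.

-10.5

h = (3 − 0)/6 = 0.5.
Nodes x₀,…,x₆ = 0, 0.5, 1, 1.5, 2, 2.5, 3.
f(x) = -2x² + 3x - 2: f₀=-2, f₁=-1, f₂=-1, f₃=-2, f₄=-4, f₅=-7, f₆=-11.
(h/3)·[f₀ + 4f₁ + 2f₂ + 4f₃ + 2f₄ + 4f₅ + f₆] = 0.166667·(-63) = -10.5.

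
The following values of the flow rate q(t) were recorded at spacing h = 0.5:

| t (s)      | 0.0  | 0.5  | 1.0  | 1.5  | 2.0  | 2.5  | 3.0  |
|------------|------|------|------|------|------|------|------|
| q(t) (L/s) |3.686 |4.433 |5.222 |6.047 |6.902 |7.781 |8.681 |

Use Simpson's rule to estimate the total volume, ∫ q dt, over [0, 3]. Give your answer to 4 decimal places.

18.2765

h = 0.5, n = 6.
(h/3)·[y₀ + 4y₁ + 2y₂ + 4y₃ + 2y₄ + 4y₅ + y₆] = 0.166667·(109.659) = 18.2765.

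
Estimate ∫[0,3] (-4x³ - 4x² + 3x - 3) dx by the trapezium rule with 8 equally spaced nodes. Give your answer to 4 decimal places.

h = (3 − 0)/7 = 0.428571.
Nodes x₀,…,x₇ = 0, 0.428571, 0.857143, 1.285714, 1.714286, 2.142857, 2.571429, 3.
f(x) = -4x³ - 4x² + 3x - 3: f₀=-3, f₁=-2.763848, f₂=-5.886297, f₃=-14.256560, f₄=-29.763848, f₅=-54.297376, f₆=-89.746356, f₇=-138.
(h/2)·[f₀ + 2f₁ + 2f₂ + 2f₃ + 2f₄ + 2f₅ + 2f₆ + f₇] = 0.214286·(-534.428571) = -114.5204.

-114.5204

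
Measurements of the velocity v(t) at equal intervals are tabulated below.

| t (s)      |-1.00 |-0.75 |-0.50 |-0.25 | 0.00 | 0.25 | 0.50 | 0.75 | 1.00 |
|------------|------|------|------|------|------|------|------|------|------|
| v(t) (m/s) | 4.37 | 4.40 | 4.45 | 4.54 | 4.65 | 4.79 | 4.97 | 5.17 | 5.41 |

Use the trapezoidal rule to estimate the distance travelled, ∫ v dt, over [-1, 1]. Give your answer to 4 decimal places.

h = 0.25, n = 8.
(h/2)·[y₀ + 2y₁ + 2y₂ + 2y₃ + 2y₄ + 2y₅ + 2y₆ + 2y₇ + y₈] = 0.125·(75.72) = 9.4650.

9.4650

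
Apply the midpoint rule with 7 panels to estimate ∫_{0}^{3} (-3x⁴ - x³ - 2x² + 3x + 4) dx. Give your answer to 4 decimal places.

-155.7808

h = (3 − 0)/7 = 0.428571.
Midpoints m₁,…,m₇ = 0.214286, 0.642857, 1.071429, 1.5, 1.928571, 2.357143, 2.785714.
f(m₁)=4.534855, f(m₂)=4.324006, f(m₃)=-0.265020, f(m₄)=-14.5625, f(m₅)=-46.327702, f(m₆)=-105.748881, f(m₇)=-205.443279.
h·[f(m₁) + f(m₂) + f(m₃) + f(m₄) + f(m₅) + f(m₆) + f(m₇)] = 0.428571·(-363.488520) = -155.7808.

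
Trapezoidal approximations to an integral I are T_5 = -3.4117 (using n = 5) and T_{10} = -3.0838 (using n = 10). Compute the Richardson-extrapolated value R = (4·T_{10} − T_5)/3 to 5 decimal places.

-2.97450

R = (4·T_{10} − T_5) / 3 = (4·(-3.0838) − (-3.4117))/3 = (-8.9235)/3 = -2.97450.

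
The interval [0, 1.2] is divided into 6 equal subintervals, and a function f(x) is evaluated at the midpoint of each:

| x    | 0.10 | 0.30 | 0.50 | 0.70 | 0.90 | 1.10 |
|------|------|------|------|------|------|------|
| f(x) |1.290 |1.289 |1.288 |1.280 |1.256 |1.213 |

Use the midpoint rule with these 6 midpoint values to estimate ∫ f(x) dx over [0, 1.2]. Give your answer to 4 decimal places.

h = 0.2, n = 6.
h·[y(m₁) + y(m₂) + y(m₃) + y(m₄) + y(m₅) + y(m₆)] = 0.2·(7.616) = 1.5232.

1.5232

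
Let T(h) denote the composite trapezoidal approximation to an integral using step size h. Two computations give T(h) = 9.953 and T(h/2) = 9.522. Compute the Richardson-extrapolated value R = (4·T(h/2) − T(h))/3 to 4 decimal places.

9.3783

R = (4·T(h/2) − T(h)) / 3 = (4·9.522 − 9.953)/3 = (28.135)/3 = 9.3783.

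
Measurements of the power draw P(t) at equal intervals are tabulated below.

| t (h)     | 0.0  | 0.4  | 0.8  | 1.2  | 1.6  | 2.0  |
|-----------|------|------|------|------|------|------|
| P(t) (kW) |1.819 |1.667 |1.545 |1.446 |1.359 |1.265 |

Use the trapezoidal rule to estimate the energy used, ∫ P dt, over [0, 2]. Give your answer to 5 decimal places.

3.02360

h = 0.4, n = 5.
(h/2)·[y₀ + 2y₁ + 2y₂ + 2y₃ + 2y₄ + y₅] = 0.2·(15.118) = 3.02360.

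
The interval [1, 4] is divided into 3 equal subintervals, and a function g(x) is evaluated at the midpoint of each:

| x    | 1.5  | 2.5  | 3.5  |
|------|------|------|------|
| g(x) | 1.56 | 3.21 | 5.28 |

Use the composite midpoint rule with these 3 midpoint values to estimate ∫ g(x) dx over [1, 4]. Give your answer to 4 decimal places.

10.0500

h = 1, n = 3.
h·[y(m₁) + y(m₂) + y(m₃)] = 1·(10.05) = 10.0500.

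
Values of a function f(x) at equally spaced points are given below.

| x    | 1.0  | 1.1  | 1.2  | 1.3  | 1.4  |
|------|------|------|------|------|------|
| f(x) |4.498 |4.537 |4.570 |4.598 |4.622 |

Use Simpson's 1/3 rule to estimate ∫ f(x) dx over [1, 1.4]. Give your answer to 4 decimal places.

1.8267

h = 0.1, n = 4.
(h/3)·[y₀ + 4y₁ + 2y₂ + 4y₃ + y₄] = 0.033333·(54.800) = 1.8267.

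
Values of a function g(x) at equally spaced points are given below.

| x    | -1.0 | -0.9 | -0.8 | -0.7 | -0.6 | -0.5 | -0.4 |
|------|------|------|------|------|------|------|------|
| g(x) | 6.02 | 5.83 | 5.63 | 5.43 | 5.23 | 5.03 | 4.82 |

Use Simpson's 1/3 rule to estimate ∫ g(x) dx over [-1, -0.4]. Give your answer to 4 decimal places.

h = 0.1, n = 6.
(h/3)·[y₀ + 4y₁ + 2y₂ + 4y₃ + 2y₄ + 4y₅ + y₆] = 0.033333·(97.72) = 3.2573.

3.2573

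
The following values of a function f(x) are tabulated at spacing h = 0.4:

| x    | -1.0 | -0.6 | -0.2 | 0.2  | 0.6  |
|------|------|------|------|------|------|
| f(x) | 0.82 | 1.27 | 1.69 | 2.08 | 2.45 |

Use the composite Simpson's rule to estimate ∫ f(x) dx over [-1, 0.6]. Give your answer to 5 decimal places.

2.67333

h = 0.4, n = 4.
(h/3)·[y₀ + 4y₁ + 2y₂ + 4y₃ + y₄] = 0.133333·(20.05) = 2.67333.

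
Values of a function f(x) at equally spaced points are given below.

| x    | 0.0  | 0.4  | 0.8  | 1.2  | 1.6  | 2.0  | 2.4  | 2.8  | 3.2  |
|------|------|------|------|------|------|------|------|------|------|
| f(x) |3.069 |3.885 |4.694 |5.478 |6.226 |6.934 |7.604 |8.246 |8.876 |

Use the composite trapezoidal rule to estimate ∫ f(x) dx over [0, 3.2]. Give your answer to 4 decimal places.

h = 0.4, n = 8.
(h/2)·[y₀ + 2y₁ + 2y₂ + 2y₃ + 2y₄ + 2y₅ + 2y₆ + 2y₇ + y₈] = 0.2·(98.079) = 19.6158.

19.6158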